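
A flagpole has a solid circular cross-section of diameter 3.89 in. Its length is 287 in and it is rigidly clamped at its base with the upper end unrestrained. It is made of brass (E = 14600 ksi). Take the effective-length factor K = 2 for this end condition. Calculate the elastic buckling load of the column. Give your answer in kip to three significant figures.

P_cr ≈ 4.92 kip

I = πd⁴/64 = π×3.89⁴/64 = 11.24 in⁴
Effective length L_e = K·L = 2 × 287 = 574.0 in
P_cr = π²EI / L_e² = π² × 14600×10³ × 11.24 / 574.0² = 4.916×10^3 lb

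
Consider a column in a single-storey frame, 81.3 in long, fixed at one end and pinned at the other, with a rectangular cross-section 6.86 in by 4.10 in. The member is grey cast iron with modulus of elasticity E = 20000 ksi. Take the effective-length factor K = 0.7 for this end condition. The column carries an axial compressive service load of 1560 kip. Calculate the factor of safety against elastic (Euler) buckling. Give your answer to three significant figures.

n ≈ 1.54

Buckling occurs about the weak axis: I_min = h·b³/12 with b = 4.10 in (the shorter side).
I_min = 6.86×4.10³/12 = 39.40 in⁴
Effective length L_e = K·L = 0.7 × 81.3 = 56.91 in
P_cr = π²EI / L_e² = π² × 20000×10³ × 39.40 / 56.91² = 2.401×10^6 lb
Factor of safety n = P_cr / P = 2401.3 / 1560 = 1.54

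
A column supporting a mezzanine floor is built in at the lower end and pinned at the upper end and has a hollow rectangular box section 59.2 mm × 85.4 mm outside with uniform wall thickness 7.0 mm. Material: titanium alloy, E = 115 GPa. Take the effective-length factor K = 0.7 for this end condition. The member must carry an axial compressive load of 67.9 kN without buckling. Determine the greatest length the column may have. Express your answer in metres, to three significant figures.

L_max ≈ 5.62 m

Inner dimensions: h_i = 85.4 − 2×7.0 = 71.40 mm, b_i = 59.2 − 2×7.0 = 45.20 mm
Weak-axis I_min = (h_o·b_o³ − h_i·b_i³)/12 with b_o = 59.2, b_i = 45.20 mm (shorter outer/inner sides).
I_min = (85.4×59.2³ − 71.40×45.20³)/12 = 9.271×10^5 mm⁴
I = 9.271×10^-7 m⁴
At the buckling limit P_cr = P = 6.790×10^4 N
From P_cr = π²EI/(K·L)²:  L = (1/K)·√(π²EI/P_cr) = (1/0.7)·√(π²×1.15×10^11×9.271×10^-7/6.790×10^4)
L = 5.62 m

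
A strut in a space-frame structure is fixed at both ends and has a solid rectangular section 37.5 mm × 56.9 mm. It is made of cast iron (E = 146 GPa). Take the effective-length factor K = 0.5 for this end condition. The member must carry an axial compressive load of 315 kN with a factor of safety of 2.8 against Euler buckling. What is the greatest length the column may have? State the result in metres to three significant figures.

Buckling occurs about the weak axis: I_min = h·b³/12 with b = 37.5 mm (the shorter side).
I_min = 56.9×37.5³/12 = 2.500×10^5 mm⁴
I = 2.500×10^-7 m⁴
Required critical load P_cr = n·P = 2.8 × 315 = 882.0 kN = 8.820×10^5 N
From P_cr = π²EI/(K·L)²:  L = (1/K)·√(π²EI/P_cr) = (1/0.5)·√(π²×1.46×10^11×2.500×10^-7/8.820×10^5)
L = 1.28 m

L_max ≈ 1.28 m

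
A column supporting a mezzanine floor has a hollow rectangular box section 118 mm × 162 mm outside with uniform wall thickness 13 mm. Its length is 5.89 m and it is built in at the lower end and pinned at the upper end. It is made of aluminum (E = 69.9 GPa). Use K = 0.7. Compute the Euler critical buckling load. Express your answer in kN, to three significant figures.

P_cr ≈ 542 kN

Inner dimensions: h_i = 162 − 2×13 = 136.0 mm, b_i = 118 − 2×13 = 92.00 mm
Weak-axis I_min = (h_o·b_o³ − h_i·b_i³)/12 with b_o = 118, b_i = 92.00 mm (shorter outer/inner sides).
I_min = (162×118³ − 136.0×92.00³)/12 = 1.336×10^7 mm⁴
I = 1.336×10^7 mm⁴ = 1.336×10^-5 m⁴
Effective length L_e = K·L = 0.7 × 5.89 = 4.123 m
P_cr = π²EI / L_e² = π² × 69.9×10⁹ × 1.336×10^-5 / 4.123² = 5.420×10^5 N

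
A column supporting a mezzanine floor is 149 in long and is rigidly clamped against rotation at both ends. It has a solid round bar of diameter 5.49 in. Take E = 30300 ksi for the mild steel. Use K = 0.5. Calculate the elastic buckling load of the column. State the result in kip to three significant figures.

I = πd⁴/64 = π×5.49⁴/64 = 44.59 in⁴
Effective length L_e = K·L = 0.5 × 149 = 74.50 in
P_cr = π²EI / L_e² = π² × 30300×10³ × 44.59 / 74.50² = 2.403×10^6 lb

P_cr ≈ 2400 kip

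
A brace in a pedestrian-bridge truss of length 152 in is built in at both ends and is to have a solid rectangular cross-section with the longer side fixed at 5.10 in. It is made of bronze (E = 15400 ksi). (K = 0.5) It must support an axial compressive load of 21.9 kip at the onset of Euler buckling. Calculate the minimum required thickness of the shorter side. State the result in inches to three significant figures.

b ≈ 1.25 in

L_e = K·L = 0.5 × 152 = 76.00 in
Required I = P_cr·L_e²/(π²E) = 2.190×10^4 × 76.00² / (π² × 1.54×10^7) = 0.8322 in⁴
Rectangle, weak axis: I_min = h·b³/12 with h = 5.10 in fixed  ⇒  b = (12I/h)^(1/3) = 1.25 in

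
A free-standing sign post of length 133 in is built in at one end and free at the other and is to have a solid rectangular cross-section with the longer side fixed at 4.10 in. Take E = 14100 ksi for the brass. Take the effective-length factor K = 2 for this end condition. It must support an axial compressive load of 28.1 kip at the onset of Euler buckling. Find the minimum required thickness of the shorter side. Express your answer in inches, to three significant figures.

L_e = K·L = 2 × 133 = 266.0 in
Required I = P_cr·L_e²/(π²E) = 2.810×10^4 × 266.0² / (π² × 1.41×10^7) = 14.29 in⁴
Rectangle, weak axis: I_min = h·b³/12 with h = 4.10 in fixed  ⇒  b = (12I/h)^(1/3) = 3.47 in

b ≈ 3.47 in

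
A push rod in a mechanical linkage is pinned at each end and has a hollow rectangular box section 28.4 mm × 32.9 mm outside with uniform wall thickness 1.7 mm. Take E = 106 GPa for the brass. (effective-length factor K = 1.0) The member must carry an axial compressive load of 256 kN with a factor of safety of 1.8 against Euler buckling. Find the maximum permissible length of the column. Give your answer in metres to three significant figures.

Inner dimensions: h_i = 32.9 − 2×1.7 = 29.50 mm, b_i = 28.4 − 2×1.7 = 25.00 mm
Weak-axis I_min = (h_o·b_o³ − h_i·b_i³)/12 with b_o = 28.4, b_i = 25.00 mm (shorter outer/inner sides).
I_min = (32.9×28.4³ − 29.50×25.00³)/12 = 2.439×10^4 mm⁴
I = 2.439×10^-8 m⁴
Required critical load P_cr = n·P = 1.8 × 256 = 460.8 kN = 4.608×10^5 N
From P_cr = π²EI/(K·L)²:  L = (1/K)·√(π²EI/P_cr) = (1/1)·√(π²×1.06×10^11×2.439×10^-8/4.608×10^5)
L = 0.235 m

L_max ≈ 0.235 m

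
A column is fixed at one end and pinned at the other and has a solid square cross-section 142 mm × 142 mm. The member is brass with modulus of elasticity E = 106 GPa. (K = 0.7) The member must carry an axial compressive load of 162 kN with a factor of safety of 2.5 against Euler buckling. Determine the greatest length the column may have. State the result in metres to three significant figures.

L_max ≈ 13.4 m

I = a⁴/12 = 142⁴/12 = 3.388×10^7 mm⁴
I = 3.388×10^-5 m⁴
Required critical load P_cr = n·P = 2.5 × 162 = 405.0 kN = 4.050×10^5 N
From P_cr = π²EI/(K·L)²:  L = (1/K)·√(π²EI/P_cr) = (1/0.7)·√(π²×1.06×10^11×3.388×10^-5/4.050×10^5)
L = 13.4 m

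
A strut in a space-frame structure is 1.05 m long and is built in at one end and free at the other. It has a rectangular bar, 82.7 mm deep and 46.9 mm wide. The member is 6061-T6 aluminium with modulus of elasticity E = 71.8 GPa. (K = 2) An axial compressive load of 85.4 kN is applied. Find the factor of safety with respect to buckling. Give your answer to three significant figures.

n ≈ 1.34

Buckling occurs about the weak axis: I_min = h·b³/12 with b = 46.9 mm (the shorter side).
I_min = 82.7×46.9³/12 = 7.110×10^5 mm⁴
I = 7.110×10^5 mm⁴ = 7.110×10^-7 m⁴
Effective length L_e = K·L = 2 × 1.05 = 2.100 m
P_cr = π²EI / L_e² = π² × 71.8×10⁹ × 7.110×10^-7 / 2.100² = 1.142×10^5 N
Factor of safety n = P_cr / P = 114.24 / 85.4 = 1.34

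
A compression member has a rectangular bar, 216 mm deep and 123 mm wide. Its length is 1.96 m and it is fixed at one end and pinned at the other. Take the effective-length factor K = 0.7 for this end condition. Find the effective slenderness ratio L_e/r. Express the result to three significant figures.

λ ≈ 38.6

For a rectangle r_min = b/√12 = 123/√12 = 35.51 mm
L_e = K·L = 0.7 × 1.96 m = 1.372 m = 1372.0 mm
λ = L_e / r_min = 1372.0 / 35.51 = 38.6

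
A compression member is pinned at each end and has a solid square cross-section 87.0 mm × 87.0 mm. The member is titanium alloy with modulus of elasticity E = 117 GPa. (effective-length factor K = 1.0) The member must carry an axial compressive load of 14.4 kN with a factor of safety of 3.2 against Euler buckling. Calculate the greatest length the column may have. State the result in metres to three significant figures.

L_max ≈ 10.9 m

I = a⁴/12 = 87.0⁴/12 = 4.774×10^6 mm⁴
I = 4.774×10^-6 m⁴
Required critical load P_cr = n·P = 3.2 × 14.4 = 46.08 kN = 4.608×10^4 N
From P_cr = π²EI/(K·L)²:  L = (1/K)·√(π²EI/P_cr) = (1/1)·√(π²×1.17×10^11×4.774×10^-6/4.608×10^4)
L = 10.9 m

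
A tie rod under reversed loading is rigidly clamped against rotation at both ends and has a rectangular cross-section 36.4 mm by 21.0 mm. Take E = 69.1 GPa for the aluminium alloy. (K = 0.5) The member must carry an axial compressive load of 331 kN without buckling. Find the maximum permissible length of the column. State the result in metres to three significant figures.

L_max ≈ 0.481 m

Buckling occurs about the weak axis: I_min = h·b³/12 with b = 21.0 mm (the shorter side).
I_min = 36.4×21.0³/12 = 2.809×10^4 mm⁴
I = 2.809×10^-8 m⁴
At the buckling limit P_cr = P = 3.310×10^5 N
From P_cr = π²EI/(K·L)²:  L = (1/K)·√(π²EI/P_cr) = (1/0.5)·√(π²×6.91×10^10×2.809×10^-8/3.310×10^5)
L = 0.481 m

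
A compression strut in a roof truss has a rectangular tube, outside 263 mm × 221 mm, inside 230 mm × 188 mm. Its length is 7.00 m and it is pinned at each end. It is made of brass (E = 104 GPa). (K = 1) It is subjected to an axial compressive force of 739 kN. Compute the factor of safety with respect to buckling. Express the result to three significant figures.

n ≈ 3.10

Weak-axis I_min = (h_o·b_o³ − h_i·b_i³)/12 with b_o = 221, b_i = 188.0 mm (shorter outer/inner sides).
I_min = (263×221³ − 230.0×188.0³)/12 = 1.092×10^8 mm⁴
I = 1.092×10^8 mm⁴ = 1.092×10^-4 m⁴
Effective length L_e = K·L = 1 × 7.00 = 7.000 m
P_cr = π²EI / L_e² = π² × 104×10⁹ × 1.092×10^-4 / 7.000² = 2.288×10^6 N
Factor of safety n = P_cr / P = 2287.7 / 739 = 3.10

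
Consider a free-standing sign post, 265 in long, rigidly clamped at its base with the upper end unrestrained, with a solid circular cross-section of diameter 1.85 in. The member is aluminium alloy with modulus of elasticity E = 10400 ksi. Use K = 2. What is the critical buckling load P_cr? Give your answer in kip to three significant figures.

I = πd⁴/64 = π×1.85⁴/64 = 0.5750 in⁴
Effective length L_e = K·L = 2 × 265 = 530.0 in
P_cr = π²EI / L_e² = π² × 10400×10³ × 0.5750 / 530.0² = 210.1 lb

P_cr ≈ 0.210 kip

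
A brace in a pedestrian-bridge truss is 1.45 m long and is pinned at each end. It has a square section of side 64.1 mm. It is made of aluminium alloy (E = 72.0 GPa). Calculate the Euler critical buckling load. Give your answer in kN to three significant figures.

I = a⁴/12 = 64.1⁴/12 = 1.407×10^6 mm⁴
I = 1.407×10^6 mm⁴ = 1.407×10^-6 m⁴
Effective length L_e = K·L = 1 × 1.45 = 1.450 m
P_cr = π²EI / L_e² = π² × 72.0×10⁹ × 1.407×10^-6 / 1.450² = 4.755×10^5 N

P_cr ≈ 475 kN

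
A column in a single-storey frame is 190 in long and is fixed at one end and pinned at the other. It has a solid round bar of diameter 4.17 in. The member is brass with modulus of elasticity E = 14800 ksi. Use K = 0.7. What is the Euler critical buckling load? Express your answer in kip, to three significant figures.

I = πd⁴/64 = π×4.17⁴/64 = 14.84 in⁴
Effective length L_e = K·L = 0.7 × 190 = 133.0 in
P_cr = π²EI / L_e² = π² × 14800×10³ × 14.84 / 133.0² = 1.226×10^5 lb

P_cr ≈ 123 kip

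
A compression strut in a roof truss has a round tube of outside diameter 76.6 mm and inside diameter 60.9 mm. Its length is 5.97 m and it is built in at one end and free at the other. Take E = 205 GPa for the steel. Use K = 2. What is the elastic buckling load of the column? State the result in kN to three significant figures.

d_o = 76.6 mm, d_i = 60.9 mm
I = π(d_o⁴ − d_i⁴)/64 = π(76.6⁴ − 60.90⁴)/64 = 1.015×10^6 mm⁴
I = 1.015×10^6 mm⁴ = 1.015×10^-6 m⁴
Effective length L_e = K·L = 2 × 5.97 = 11.94 m
P_cr = π²EI / L_e² = π² × 205×10⁹ × 1.015×10^-6 / 11.94² = 1.440×10^4 N

P_cr ≈ 14.4 kN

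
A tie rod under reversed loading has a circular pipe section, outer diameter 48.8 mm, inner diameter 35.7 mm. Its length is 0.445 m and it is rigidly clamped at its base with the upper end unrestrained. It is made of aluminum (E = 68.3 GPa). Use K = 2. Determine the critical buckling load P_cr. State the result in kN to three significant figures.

d_o = 48.8 mm, d_i = 35.7 mm
I = π(d_o⁴ − d_i⁴)/64 = π(48.8⁴ − 35.70⁴)/64 = 1.987×10^5 mm⁴
I = 1.987×10^5 mm⁴ = 1.987×10^-7 m⁴
Effective length L_e = K·L = 2 × 0.445 = 0.8900 m
P_cr = π²EI / L_e² = π² × 68.3×10⁹ × 1.987×10^-7 / 0.8900² = 1.691×10^5 N

P_cr ≈ 169 kN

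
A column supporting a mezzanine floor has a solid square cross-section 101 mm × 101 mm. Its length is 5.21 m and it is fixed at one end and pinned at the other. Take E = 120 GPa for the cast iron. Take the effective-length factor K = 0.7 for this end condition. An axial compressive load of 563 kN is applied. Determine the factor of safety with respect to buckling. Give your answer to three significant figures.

n ≈ 1.37

I = a⁴/12 = 101⁴/12 = 8.672×10^6 mm⁴
I = 8.672×10^6 mm⁴ = 8.672×10^-6 m⁴
Effective length L_e = K·L = 0.7 × 5.21 = 3.647 m
P_cr = π²EI / L_e² = π² × 120×10⁹ × 8.672×10^-6 / 3.647² = 7.722×10^5 N
Factor of safety n = P_cr / P = 772.17 / 563 = 1.37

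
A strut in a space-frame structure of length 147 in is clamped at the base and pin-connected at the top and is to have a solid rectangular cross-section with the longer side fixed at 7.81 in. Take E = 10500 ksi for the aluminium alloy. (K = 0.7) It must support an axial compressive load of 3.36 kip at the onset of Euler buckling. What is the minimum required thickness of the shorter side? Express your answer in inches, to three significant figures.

L_e = K·L = 0.7 × 147 = 102.9 in
Required I = P_cr·L_e²/(π²E) = 3.360×10^3 × 102.9² / (π² × 1.05×10^7) = 0.3433 in⁴
Rectangle, weak axis: I_min = h·b³/12 with h = 7.81 in fixed  ⇒  b = (12I/h)^(1/3) = 0.808 in

b ≈ 0.808 in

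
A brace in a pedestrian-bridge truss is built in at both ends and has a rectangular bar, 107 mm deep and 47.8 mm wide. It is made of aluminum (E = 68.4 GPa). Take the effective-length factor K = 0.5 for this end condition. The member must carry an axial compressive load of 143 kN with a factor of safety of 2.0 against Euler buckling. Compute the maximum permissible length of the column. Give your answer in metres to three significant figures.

L_max ≈ 3.03 m

Buckling occurs about the weak axis: I_min = h·b³/12 with b = 47.8 mm (the shorter side).
I_min = 107×47.8³/12 = 9.738×10^5 mm⁴
I = 9.738×10^-7 m⁴
Required critical load P_cr = n·P = 2.0 × 143 = 286.0 kN = 2.860×10^5 N
From P_cr = π²EI/(K·L)²:  L = (1/K)·√(π²EI/P_cr) = (1/0.5)·√(π²×6.84×10^10×9.738×10^-7/2.860×10^5)
L = 3.03 m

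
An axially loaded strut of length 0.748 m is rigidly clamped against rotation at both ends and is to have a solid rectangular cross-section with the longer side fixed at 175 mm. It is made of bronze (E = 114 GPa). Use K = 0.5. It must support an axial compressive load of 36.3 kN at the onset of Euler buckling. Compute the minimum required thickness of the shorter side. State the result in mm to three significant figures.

L_e = K·L = 0.5 × 0.748 = 0.3740 m
Required I = P_cr·L_e²/(π²E) = 3.630×10^4 × 0.3740² / (π² × 1.14×10^11) = 4.513×10^-9 m⁴
I_req = 4.513×10^3 mm⁴
Rectangle, weak axis: I_min = h·b³/12 with h = 175 mm fixed  ⇒  b = (12I/h)^(1/3) = 6.76 mm

b ≈ 6.76 mm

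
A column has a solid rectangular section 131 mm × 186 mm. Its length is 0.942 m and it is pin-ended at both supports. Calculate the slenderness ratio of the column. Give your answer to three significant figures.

λ ≈ 24.9

Buckling occurs about the weak axis: I_min = h·b³/12 with b = 131 mm (the shorter side).
I_min = 186×131³/12 = 3.485×10^7 mm⁴
A = 2.437×10^4 mm²;  r_min = √(I/A) = √(3.485×10^7/2.437×10^4) = 37.82 mm
L_e = K·L = 1 × 0.942 m = 0.9420 m = 942.00 mm
λ = L_e / r_min = 942.00 / 37.82 = 24.9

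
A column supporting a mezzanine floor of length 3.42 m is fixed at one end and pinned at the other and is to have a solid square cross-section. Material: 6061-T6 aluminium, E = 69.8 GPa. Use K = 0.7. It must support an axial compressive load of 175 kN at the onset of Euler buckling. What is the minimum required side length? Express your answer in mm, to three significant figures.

a ≈ 64.7 mm

L_e = K·L = 0.7 × 3.42 = 2.394 m
Required I = P_cr·L_e²/(π²E) = 1.750×10^5 × 2.394² / (π² × 6.98×10^10) = 1.456×10^-6 m⁴
I_req = 1.456×10^6 mm⁴
Solid square: I = a⁴/12  ⇒  a = (12I)^(1/4) = (12×1.456×10^6)^(1/4) = 64.7 mm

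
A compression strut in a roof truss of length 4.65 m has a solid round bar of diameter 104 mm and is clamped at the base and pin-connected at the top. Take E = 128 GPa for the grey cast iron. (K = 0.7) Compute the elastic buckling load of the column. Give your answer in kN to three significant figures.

P_cr ≈ 685 kN

I = πd⁴/64 = π×104⁴/64 = 5.743×10^6 mm⁴
I = 5.743×10^6 mm⁴ = 5.743×10^-6 m⁴
Effective length L_e = K·L = 0.7 × 4.65 = 3.255 m
P_cr = π²EI / L_e² = π² × 128×10⁹ × 5.743×10^-6 / 3.255² = 6.847×10^5 N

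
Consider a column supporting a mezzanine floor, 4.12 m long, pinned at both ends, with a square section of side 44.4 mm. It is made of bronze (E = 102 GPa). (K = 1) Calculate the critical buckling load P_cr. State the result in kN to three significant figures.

P_cr ≈ 19.2 kN

I = a⁴/12 = 44.4⁴/12 = 3.239×10^5 mm⁴
I = 3.239×10^5 mm⁴ = 3.239×10^-7 m⁴
Effective length L_e = K·L = 1 × 4.12 = 4.120 m
P_cr = π²EI / L_e² = π² × 102×10⁹ × 3.239×10^-7 / 4.120² = 1.921×10^4 N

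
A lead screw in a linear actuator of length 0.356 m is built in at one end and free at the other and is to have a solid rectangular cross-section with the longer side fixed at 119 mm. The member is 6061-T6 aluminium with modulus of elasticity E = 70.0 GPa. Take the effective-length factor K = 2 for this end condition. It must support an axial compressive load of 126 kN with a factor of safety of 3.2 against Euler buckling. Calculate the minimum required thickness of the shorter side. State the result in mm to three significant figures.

b ≈ 31.0 mm

Required P_cr = n·P = 3.2 × 126 = 403.2 kN
L_e = K·L = 2 × 0.356 = 0.7120 m
Required I = P_cr·L_e²/(π²E) = 4.032×10^5 × 0.7120² / (π² × 7.00×10^10) = 2.959×10^-7 m⁴
I_req = 2.959×10^5 mm⁴
Rectangle, weak axis: I_min = h·b³/12 with h = 119 mm fixed  ⇒  b = (12I/h)^(1/3) = 31.0 mm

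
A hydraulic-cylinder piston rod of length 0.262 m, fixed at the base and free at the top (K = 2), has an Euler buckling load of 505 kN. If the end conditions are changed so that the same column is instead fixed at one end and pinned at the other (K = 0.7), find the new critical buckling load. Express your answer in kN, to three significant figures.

P_cr ∝ 1/K², so P_cr,new = P_cr,old × (K_old/K_new)² = 505 × (2/0.7)²
= 505 × 8.163 = 4120 kN

P_cr ≈ 4120 kN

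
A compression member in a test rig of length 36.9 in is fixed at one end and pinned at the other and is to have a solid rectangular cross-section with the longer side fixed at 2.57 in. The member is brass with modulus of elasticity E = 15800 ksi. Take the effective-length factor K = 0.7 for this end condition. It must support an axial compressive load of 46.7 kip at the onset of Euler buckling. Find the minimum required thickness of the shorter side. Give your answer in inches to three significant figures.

L_e = K·L = 0.7 × 36.9 = 25.83 in
Required I = P_cr·L_e²/(π²E) = 4.670×10^4 × 25.83² / (π² × 1.58×10^7) = 0.1998 in⁴
Rectangle, weak axis: I_min = h·b³/12 with h = 2.57 in fixed  ⇒  b = (12I/h)^(1/3) = 0.977 in

b ≈ 0.977 in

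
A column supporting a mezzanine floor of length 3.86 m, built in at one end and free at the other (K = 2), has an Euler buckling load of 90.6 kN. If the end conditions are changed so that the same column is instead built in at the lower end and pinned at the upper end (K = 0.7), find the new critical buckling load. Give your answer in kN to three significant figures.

P_cr ∝ 1/K², so P_cr,new = P_cr,old × (K_old/K_new)² = 90.6 × (2/0.7)²
= 90.6 × 8.163 = 740 kN

P_cr ≈ 740 kN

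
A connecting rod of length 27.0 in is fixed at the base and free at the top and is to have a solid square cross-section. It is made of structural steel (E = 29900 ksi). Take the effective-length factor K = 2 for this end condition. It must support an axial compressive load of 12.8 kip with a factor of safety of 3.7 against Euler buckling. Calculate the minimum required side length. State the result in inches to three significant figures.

Required P_cr = n·P = 3.7 × 12.8 = 47.36 kip
L_e = K·L = 2 × 27.0 = 54.00 in
Required I = P_cr·L_e²/(π²E) = 4.736×10^4 × 54.00² / (π² × 2.99×10^7) = 0.4680 in⁴
Solid square: I = a⁴/12  ⇒  a = (12I)^(1/4) = (12×0.4680)^(1/4) = 1.54 in

a ≈ 1.54 in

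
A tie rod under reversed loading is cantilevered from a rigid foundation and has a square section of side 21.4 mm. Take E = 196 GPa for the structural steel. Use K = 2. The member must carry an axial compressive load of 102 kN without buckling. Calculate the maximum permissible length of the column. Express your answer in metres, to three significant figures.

L_max ≈ 0.288 m

I = a⁴/12 = 21.4⁴/12 = 1.748×10^4 mm⁴
I = 1.748×10^-8 m⁴
At the buckling limit P_cr = P = 1.020×10^5 N
From P_cr = π²EI/(K·L)²:  L = (1/K)·√(π²EI/P_cr) = (1/2)·√(π²×1.96×10^11×1.748×10^-8/1.020×10^5)
L = 0.288 m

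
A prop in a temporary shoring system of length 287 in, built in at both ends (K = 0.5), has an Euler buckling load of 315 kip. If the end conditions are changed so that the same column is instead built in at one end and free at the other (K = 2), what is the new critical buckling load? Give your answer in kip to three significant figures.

P_cr ≈ 19.7 kip

P_cr ∝ 1/K², so P_cr,new = P_cr,old × (K_old/K_new)² = 315 × (0.5/2)²
= 315 × 0.06250 = 19.7 kip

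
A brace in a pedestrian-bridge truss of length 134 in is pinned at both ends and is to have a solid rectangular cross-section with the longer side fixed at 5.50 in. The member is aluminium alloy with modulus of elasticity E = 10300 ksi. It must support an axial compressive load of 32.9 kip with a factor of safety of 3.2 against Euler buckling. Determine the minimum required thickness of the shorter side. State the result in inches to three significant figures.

Required P_cr = n·P = 3.2 × 32.9 = 105.3 kip
L_e = K·L = 1 × 134 = 134.0 in
Required I = P_cr·L_e²/(π²E) = 1.053×10^5 × 134.0² / (π² × 1.03×10^7) = 18.60 in⁴
Rectangle, weak axis: I_min = h·b³/12 with h = 5.50 in fixed  ⇒  b = (12I/h)^(1/3) = 3.44 in

b ≈ 3.44 in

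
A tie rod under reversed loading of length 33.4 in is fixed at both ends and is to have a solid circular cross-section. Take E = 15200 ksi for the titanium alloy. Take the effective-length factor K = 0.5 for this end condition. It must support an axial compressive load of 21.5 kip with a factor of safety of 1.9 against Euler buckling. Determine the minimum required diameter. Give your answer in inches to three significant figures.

Required P_cr = n·P = 1.9 × 21.5 = 40.85 kip
L_e = K·L = 0.5 × 33.4 = 16.70 in
Required I = P_cr·L_e²/(π²E) = 4.085×10^4 × 16.70² / (π² × 1.52×10^7) = 7.594×10^-2 in⁴
Solid circle: I = πd⁴/64  ⇒  d = (64I/π)^(1/4) = (64×7.594×10^-2/π)^(1/4) = 1.12 in

d ≈ 1.12 in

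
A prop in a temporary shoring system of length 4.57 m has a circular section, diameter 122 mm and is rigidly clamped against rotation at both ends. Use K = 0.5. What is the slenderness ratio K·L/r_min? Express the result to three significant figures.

λ ≈ 74.9

For a solid circle r = d/4 = 122/4 = 30.50 mm
L_e = K·L = 0.5 × 4.57 m = 2.285 m = 2285.0 mm
λ = L_e / r_min = 2285.0 / 30.50 = 74.9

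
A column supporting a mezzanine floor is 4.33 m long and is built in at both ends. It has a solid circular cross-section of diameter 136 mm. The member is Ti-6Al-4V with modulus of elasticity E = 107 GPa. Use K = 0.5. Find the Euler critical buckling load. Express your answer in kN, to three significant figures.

P_cr ≈ 3780 kN

I = πd⁴/64 = π×136⁴/64 = 1.679×10^7 mm⁴
I = 1.679×10^7 mm⁴ = 1.679×10^-5 m⁴
Effective length L_e = K·L = 0.5 × 4.33 = 2.165 m
P_cr = π²EI / L_e² = π² × 107×10⁹ × 1.679×10^-5 / 2.165² = 3.783×10^6 N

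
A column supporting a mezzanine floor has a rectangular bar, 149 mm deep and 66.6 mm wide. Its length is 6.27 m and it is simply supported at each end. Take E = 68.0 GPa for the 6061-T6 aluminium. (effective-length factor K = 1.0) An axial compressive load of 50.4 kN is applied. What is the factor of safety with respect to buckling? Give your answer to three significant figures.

Buckling occurs about the weak axis: I_min = h·b³/12 with b = 66.6 mm (the shorter side).
I_min = 149×66.6³/12 = 3.668×10^6 mm⁴
I = 3.668×10^6 mm⁴ = 3.668×10^-6 m⁴
Effective length L_e = K·L = 1 × 6.27 = 6.270 m
P_cr = π²EI / L_e² = π² × 68.0×10⁹ × 3.668×10^-6 / 6.270² = 6.262×10^4 N
Factor of safety n = P_cr / P = 62.618 / 50.4 = 1.24

n ≈ 1.24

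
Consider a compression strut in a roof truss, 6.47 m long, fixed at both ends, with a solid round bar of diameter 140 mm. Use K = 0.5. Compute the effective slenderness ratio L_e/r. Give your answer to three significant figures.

λ ≈ 92.4

I = πd⁴/64 = π×140⁴/64 = 1.886×10^7 mm⁴
A = 1.539×10^4 mm²;  r_min = √(I/A) = √(1.886×10^7/1.539×10^4) = 35.00 mm
L_e = K·L = 0.5 × 6.47 m = 3.235 m = 3235.0 mm
λ = L_e / r_min = 3235.0 / 35.00 = 92.4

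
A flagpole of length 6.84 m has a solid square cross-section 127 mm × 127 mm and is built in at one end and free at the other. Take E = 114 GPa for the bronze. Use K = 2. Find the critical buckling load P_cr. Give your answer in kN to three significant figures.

P_cr ≈ 130 kN

I = a⁴/12 = 127⁴/12 = 2.168×10^7 mm⁴
I = 2.168×10^7 mm⁴ = 2.168×10^-5 m⁴
Effective length L_e = K·L = 2 × 6.84 = 13.68 m
P_cr = π²EI / L_e² = π² × 114×10⁹ × 2.168×10^-5 / 13.68² = 1.303×10^5 N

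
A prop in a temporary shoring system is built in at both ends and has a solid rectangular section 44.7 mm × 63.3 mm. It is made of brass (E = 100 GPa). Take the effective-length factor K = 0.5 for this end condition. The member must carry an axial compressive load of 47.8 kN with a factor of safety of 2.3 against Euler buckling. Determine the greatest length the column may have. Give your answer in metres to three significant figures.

Buckling occurs about the weak axis: I_min = h·b³/12 with b = 44.7 mm (the shorter side).
I_min = 63.3×44.7³/12 = 4.711×10^5 mm⁴
I = 4.711×10^-7 m⁴
Required critical load P_cr = n·P = 2.3 × 47.8 = 109.9 kN = 1.099×10^5 N
From P_cr = π²EI/(K·L)²:  L = (1/K)·√(π²EI/P_cr) = (1/0.5)·√(π²×1.00×10^11×4.711×10^-7/1.099×10^5)
L = 4.11 m

L_max ≈ 4.11 m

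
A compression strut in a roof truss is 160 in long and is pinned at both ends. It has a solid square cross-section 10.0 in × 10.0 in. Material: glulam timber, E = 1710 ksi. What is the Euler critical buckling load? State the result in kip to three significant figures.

I = a⁴/12 = 10.0⁴/12 = 833.3 in⁴
Effective length L_e = K·L = 1 × 160 = 160.0 in
P_cr = π²EI / L_e² = π² × 1710×10³ × 833.3 / 160.0² = 5.494×10^5 lb

P_cr ≈ 549 kip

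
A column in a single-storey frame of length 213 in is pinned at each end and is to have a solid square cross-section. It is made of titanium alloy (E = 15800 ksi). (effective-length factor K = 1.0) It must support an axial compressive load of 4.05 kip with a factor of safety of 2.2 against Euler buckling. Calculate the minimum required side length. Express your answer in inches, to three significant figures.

a ≈ 2.36 in

Required P_cr = n·P = 2.2 × 4.05 = 8.910 kip
L_e = K·L = 1 × 213 = 213.0 in
Required I = P_cr·L_e²/(π²E) = 8.910×10^3 × 213.0² / (π² × 1.58×10^7) = 2.592 in⁴
Solid square: I = a⁴/12  ⇒  a = (12I)^(1/4) = (12×2.592)^(1/4) = 2.36 in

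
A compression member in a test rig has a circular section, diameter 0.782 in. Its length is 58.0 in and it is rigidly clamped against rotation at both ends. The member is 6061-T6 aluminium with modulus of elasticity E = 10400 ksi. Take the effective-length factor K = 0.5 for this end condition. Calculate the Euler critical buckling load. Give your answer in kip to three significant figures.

I = πd⁴/64 = π×0.782⁴/64 = 1.836×10^-2 in⁴
Effective length L_e = K·L = 0.5 × 58.0 = 29.00 in
P_cr = π²EI / L_e² = π² × 10400×10³ × 1.836×10^-2 / 29.00² = 2.240×10^3 lb

P_cr ≈ 2.24 kip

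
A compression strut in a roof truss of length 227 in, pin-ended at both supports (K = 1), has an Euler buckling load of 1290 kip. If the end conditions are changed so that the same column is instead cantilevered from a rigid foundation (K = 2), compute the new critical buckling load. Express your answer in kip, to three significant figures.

P_cr ≈ 322 kip

P_cr ∝ 1/K², so P_cr,new = P_cr,old × (K_old/K_new)² = 1290 × (1/2)²
= 1290 × 0.2500 = 322 kip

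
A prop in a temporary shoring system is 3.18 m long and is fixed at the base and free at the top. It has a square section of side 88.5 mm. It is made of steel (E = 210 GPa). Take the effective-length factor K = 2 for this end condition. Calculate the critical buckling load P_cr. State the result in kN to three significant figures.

I = a⁴/12 = 88.5⁴/12 = 5.112×10^6 mm⁴
I = 5.112×10^6 mm⁴ = 5.112×10^-6 m⁴
Effective length L_e = K·L = 2 × 3.18 = 6.360 m
P_cr = π²EI / L_e² = π² × 210×10⁹ × 5.112×10^-6 / 6.360² = 2.619×10^5 N

P_cr ≈ 262 kN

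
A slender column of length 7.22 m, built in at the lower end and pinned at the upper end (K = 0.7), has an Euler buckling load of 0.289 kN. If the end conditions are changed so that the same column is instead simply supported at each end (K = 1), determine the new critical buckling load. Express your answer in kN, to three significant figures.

P_cr ≈ 0.142 kN

P_cr ∝ 1/K², so P_cr,new = P_cr,old × (K_old/K_new)² = 0.289 × (0.7/1)²
= 0.289 × 0.4900 = 0.142 kN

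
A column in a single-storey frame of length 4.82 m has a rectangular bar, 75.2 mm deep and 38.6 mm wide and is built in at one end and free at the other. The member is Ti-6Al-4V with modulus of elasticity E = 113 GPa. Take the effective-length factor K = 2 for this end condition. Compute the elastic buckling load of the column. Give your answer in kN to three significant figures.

Buckling occurs about the weak axis: I_min = h·b³/12 with b = 38.6 mm (the shorter side).
I_min = 75.2×38.6³/12 = 3.604×10^5 mm⁴
I = 3.604×10^5 mm⁴ = 3.604×10^-7 m⁴
Effective length L_e = K·L = 2 × 4.82 = 9.640 m
P_cr = π²EI / L_e² = π² × 113×10⁹ × 3.604×10^-7 / 9.640² = 4.325×10^3 N

P_cr ≈ 4.33 kN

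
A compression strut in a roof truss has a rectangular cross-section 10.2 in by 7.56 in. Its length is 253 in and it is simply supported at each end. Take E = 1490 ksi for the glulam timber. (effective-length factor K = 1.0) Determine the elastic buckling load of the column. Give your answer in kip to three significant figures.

P_cr ≈ 84.4 kip

Buckling occurs about the weak axis: I_min = h·b³/12 with b = 7.56 in (the shorter side).
I_min = 10.2×7.56³/12 = 367.3 in⁴
Effective length L_e = K·L = 1 × 253 = 253.0 in
P_cr = π²EI / L_e² = π² × 1490×10³ × 367.3 / 253.0² = 8.438×10^4 lb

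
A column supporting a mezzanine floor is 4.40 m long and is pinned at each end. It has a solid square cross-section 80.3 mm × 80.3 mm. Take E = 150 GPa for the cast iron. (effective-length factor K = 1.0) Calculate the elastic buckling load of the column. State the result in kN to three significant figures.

P_cr ≈ 265 kN

I = a⁴/12 = 80.3⁴/12 = 3.465×10^6 mm⁴
I = 3.465×10^6 mm⁴ = 3.465×10^-6 m⁴
Effective length L_e = K·L = 1 × 4.40 = 4.400 m
P_cr = π²EI / L_e² = π² × 150×10⁹ × 3.465×10^-6 / 4.400² = 2.650×10^5 N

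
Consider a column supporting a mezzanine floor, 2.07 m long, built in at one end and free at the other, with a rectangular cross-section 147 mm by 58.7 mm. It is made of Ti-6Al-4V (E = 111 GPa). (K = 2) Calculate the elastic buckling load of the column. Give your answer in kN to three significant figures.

Buckling occurs about the weak axis: I_min = h·b³/12 with b = 58.7 mm (the shorter side).
I_min = 147×58.7³/12 = 2.478×10^6 mm⁴
I = 2.478×10^6 mm⁴ = 2.478×10^-6 m⁴
Effective length L_e = K·L = 2 × 2.07 = 4.140 m
P_cr = π²EI / L_e² = π² × 111×10⁹ × 2.478×10^-6 / 4.140² = 1.584×10^5 N

P_cr ≈ 158 kN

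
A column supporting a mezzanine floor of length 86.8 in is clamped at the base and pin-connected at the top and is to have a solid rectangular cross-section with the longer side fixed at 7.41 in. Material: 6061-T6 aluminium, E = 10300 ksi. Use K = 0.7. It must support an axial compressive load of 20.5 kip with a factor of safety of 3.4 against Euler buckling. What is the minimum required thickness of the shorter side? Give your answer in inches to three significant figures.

Required P_cr = n·P = 3.4 × 20.5 = 69.70 kip
L_e = K·L = 0.7 × 86.8 = 60.76 in
Required I = P_cr·L_e²/(π²E) = 6.970×10^4 × 60.76² / (π² × 1.03×10^7) = 2.531 in⁴
Rectangle, weak axis: I_min = h·b³/12 with h = 7.41 in fixed  ⇒  b = (12I/h)^(1/3) = 1.60 in

b ≈ 1.60 in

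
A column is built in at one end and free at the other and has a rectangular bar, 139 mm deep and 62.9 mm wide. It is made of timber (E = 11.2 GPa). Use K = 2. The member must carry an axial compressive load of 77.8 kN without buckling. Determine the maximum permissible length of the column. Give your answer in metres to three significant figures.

Buckling occurs about the weak axis: I_min = h·b³/12 with b = 62.9 mm (the shorter side).
I_min = 139×62.9³/12 = 2.883×10^6 mm⁴
I = 2.883×10^-6 m⁴
At the buckling limit P_cr = P = 7.780×10^4 N
From P_cr = π²EI/(K·L)²:  L = (1/K)·√(π²EI/P_cr) = (1/2)·√(π²×1.12×10^10×2.883×10^-6/7.780×10^4)
L = 1.01 m

L_max ≈ 1.01 m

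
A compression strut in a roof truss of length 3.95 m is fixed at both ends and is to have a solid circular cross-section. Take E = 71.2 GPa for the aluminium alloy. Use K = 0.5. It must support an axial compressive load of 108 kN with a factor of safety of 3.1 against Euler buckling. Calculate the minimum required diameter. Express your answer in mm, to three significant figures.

Required P_cr = n·P = 3.1 × 108 = 334.8 kN
L_e = K·L = 0.5 × 3.95 = 1.975 m
Required I = P_cr·L_e²/(π²E) = 3.348×10^5 × 1.975² / (π² × 7.12×10^10) = 1.858×10^-6 m⁴
I_req = 1.858×10^6 mm⁴
Solid circle: I = πd⁴/64  ⇒  d = (64I/π)^(1/4) = (64×1.858×10^6/π)^(1/4) = 78.4 mm

d ≈ 78.4 mm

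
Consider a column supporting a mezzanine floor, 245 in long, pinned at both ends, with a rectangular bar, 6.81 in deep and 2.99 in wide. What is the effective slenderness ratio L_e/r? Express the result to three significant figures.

λ ≈ 284

For a rectangle r_min = b/√12 = 2.99/√12 = 0.8631 in
L_e = K·L = 1 × 245 = 245.0 in
λ = L_e / r_min = 245.00 / 0.8631 = 284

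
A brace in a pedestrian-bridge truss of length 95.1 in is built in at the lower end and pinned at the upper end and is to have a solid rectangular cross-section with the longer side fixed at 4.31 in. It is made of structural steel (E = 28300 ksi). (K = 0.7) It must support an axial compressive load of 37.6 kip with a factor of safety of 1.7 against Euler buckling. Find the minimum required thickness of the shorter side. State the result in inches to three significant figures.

Required P_cr = n·P = 1.7 × 37.6 = 63.92 kip
L_e = K·L = 0.7 × 95.1 = 66.57 in
Required I = P_cr·L_e²/(π²E) = 6.392×10^4 × 66.57² / (π² × 2.83×10^7) = 1.014 in⁴
Rectangle, weak axis: I_min = h·b³/12 with h = 4.31 in fixed  ⇒  b = (12I/h)^(1/3) = 1.41 in

b ≈ 1.41 in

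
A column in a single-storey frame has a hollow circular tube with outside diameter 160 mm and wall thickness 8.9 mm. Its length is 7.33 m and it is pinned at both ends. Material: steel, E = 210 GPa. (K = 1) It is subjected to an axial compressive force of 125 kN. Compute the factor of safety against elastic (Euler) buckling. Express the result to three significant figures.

Inner diameter d_i = 160 − 2×8.9 = 142.2 mm
I = π(d_o⁴ − d_i⁴)/64 = π(160⁴ − 142.2⁴)/64 = 1.210×10^7 mm⁴
I = 1.210×10^7 mm⁴ = 1.210×10^-5 m⁴
Effective length L_e = K·L = 1 × 7.33 = 7.330 m
P_cr = π²EI / L_e² = π² × 210×10⁹ × 1.210×10^-5 / 7.330² = 4.667×10^5 N
Factor of safety n = P_cr / P = 466.72 / 125 = 3.73

n ≈ 3.73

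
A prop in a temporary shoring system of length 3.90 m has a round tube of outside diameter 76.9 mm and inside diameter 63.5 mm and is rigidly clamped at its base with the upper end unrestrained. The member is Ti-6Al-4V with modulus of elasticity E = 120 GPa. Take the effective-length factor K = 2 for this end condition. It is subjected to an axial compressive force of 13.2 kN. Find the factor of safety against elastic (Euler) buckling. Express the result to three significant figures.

n ≈ 1.35

d_o = 76.9 mm, d_i = 63.5 mm
I = π(d_o⁴ − d_i⁴)/64 = π(76.9⁴ − 63.50⁴)/64 = 9.185×10^5 mm⁴
I = 9.185×10^5 mm⁴ = 9.185×10^-7 m⁴
Effective length L_e = K·L = 2 × 3.90 = 7.800 m
P_cr = π²EI / L_e² = π² × 120×10⁹ × 9.185×10^-7 / 7.800² = 1.788×10^4 N
Factor of safety n = P_cr / P = 17.880 / 13.2 = 1.35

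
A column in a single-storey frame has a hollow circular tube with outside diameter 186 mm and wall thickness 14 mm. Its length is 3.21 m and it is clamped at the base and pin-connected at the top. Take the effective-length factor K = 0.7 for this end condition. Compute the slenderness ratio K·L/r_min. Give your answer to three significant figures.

Inner diameter d_i = 186 − 2×14 = 158.0 mm
I = π(d_o⁴ − d_i⁴)/64 = π(186⁴ − 158.0⁴)/64 = 2.816×10^7 mm⁴
A = 7.565×10^3 mm²;  r_min = √(I/A) = √(2.816×10^7/7.565×10^3) = 61.01 mm
L_e = K·L = 0.7 × 3.21 m = 2.247 m = 2247.0 mm
λ = L_e / r_min = 2247.0 / 61.01 = 36.8

λ ≈ 36.8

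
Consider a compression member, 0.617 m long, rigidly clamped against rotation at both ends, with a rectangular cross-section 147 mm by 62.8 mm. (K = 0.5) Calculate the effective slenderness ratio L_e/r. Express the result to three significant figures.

λ ≈ 17.0

For a rectangle r_min = b/√12 = 62.8/√12 = 18.13 mm
L_e = K·L = 0.5 × 0.617 m = 0.3085 m = 308.50 mm
λ = L_e / r_min = 308.50 / 18.13 = 17.0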